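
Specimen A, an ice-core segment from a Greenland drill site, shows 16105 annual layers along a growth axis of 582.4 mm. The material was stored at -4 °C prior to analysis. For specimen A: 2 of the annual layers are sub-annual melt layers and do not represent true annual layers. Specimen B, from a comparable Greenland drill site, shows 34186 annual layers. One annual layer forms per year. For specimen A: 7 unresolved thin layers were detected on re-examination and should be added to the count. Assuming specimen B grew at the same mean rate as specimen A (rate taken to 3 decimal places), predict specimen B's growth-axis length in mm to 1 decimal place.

1230.7 mm

Specimen A: after corrections the count is 16105 − 2 + 7 = 16110 annual layers.
A: 582.4 mm over 16110 years gives 582.4 / 16110 ≈ 0.036 mm/yr.
Length of B = 0.036 × 34186 = 1230.7 mm.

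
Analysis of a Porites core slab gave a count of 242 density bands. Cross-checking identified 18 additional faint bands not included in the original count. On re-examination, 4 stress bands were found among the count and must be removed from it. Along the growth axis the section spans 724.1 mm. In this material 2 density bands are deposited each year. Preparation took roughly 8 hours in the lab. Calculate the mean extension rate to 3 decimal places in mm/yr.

5.657 mm/yr

True density band count = 242 − 4 + 18 = 256.
256 density bands at 2 per year is 256 / 2 = 128 years.
Mean rate = 724.1 mm / 128 years ≈ 5.657 mm/yr.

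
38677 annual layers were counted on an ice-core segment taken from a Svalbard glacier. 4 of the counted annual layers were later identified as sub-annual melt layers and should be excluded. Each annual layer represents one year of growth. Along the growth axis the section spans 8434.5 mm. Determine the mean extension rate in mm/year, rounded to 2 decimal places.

Correcting the raw count gives 38677 − 4 = 38673 true annual layers.
8434.5 mm over 38673 years gives 8434.5 / 38673 ≈ 0.22 mm/year.

0.22 mm/year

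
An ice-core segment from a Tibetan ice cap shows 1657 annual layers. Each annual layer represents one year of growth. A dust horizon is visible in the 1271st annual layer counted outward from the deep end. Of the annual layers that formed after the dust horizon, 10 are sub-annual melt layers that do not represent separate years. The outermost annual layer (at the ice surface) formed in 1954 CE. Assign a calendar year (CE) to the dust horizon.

1657 − 1271 = 386 annual layers lie beyond the dust horizon toward the ice surface.
386 − 10 false = 376 true annual layers after the dust horizon.
Counting back 376 years from 1954 CE places the dust horizon in 1954 − 376 = 1578 CE.

1578 CE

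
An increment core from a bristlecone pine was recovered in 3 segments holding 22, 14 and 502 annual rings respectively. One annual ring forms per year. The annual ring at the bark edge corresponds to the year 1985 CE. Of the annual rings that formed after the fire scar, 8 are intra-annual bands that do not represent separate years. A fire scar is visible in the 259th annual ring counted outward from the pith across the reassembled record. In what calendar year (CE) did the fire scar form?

Total annual rings = 22 + 14 + 502 = 538.
Between annual ring 259 and the bark edge there are 538 − 259 = 279 annual rings.
Excluding 8 false annual rings: 279 − 8 = 271.
The annual ring at the bark edge is 1985 CE, so the fire scar dates to 1985 − 271 = 1714 CE.

1714 CE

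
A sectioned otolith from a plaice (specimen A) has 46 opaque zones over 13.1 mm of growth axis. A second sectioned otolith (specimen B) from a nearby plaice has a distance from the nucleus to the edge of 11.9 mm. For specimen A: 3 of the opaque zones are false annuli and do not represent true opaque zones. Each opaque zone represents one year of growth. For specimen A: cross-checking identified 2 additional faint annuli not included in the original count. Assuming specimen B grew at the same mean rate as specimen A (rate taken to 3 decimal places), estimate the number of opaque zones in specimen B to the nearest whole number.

Specimen A: after corrections the count is 46 − 3 + 2 = 45 opaque zones.
A: Mean rate = 13.1 mm / 45 years ≈ 0.291 mm/year.
For B, 11.9 / 0.291 = 40.89 years ≈ 41 opaque zones.

41 opaque zones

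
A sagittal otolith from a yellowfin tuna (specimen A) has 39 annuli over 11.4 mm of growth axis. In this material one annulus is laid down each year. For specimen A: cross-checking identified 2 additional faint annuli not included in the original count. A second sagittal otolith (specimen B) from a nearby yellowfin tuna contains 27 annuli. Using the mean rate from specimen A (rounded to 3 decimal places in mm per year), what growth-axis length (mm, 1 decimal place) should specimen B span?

7.5 mm

Specimen A: correcting the raw count gives 39 + 2 = 41 true annuli.
A: Extension rate ≈ 11.4 / 41 = 0.278 mm/year.
Length of B = 0.278 × 27 = 7.5 mm.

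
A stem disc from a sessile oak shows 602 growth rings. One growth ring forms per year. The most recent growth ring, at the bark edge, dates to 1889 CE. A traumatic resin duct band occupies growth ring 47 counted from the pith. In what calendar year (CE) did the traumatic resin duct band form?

1334 CE

Between growth ring 47 and the bark edge there are 602 − 47 = 555 growth rings.
The growth ring at the bark edge is 1889 CE, so the traumatic resin duct band dates to 1889 − 555 = 1334 CE.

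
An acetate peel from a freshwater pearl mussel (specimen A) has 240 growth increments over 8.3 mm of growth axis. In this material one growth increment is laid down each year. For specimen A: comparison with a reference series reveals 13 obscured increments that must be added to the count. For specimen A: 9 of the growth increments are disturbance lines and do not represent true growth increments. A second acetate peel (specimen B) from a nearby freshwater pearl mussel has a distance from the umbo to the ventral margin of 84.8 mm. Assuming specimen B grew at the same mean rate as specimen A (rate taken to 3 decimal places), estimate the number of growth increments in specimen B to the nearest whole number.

2494 growth increments

Specimen A: adjusted count: 240 − 9 + 13 = 244 growth increments.
A: 8.3 mm over 244 years gives 8.3 / 244 ≈ 0.034 mm/yr.
Specimen B: 84.8 mm / 0.034 mm per year = 2494.12 years ≈ 2494 growth increments.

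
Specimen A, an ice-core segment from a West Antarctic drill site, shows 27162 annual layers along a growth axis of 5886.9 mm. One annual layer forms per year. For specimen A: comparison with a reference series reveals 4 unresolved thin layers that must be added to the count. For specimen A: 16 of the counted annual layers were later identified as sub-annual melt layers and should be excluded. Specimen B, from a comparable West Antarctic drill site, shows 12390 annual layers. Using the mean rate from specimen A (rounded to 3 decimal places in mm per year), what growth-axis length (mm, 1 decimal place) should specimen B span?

2688.6 mm

Specimen A: correcting the raw count gives 27162 − 16 + 4 = 27150 true annual layers.
A: 5886.9 mm over 27150 years gives 5886.9 / 27150 ≈ 0.217 mm/year.
Length of B = 0.217 × 12390 = 2688.6 mm.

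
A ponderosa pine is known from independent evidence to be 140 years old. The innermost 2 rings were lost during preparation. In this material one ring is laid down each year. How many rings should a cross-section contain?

Expected rings over 140 years: 140.
Less the 2 uncaptured rings: 140 − 2 = 138.

138 rings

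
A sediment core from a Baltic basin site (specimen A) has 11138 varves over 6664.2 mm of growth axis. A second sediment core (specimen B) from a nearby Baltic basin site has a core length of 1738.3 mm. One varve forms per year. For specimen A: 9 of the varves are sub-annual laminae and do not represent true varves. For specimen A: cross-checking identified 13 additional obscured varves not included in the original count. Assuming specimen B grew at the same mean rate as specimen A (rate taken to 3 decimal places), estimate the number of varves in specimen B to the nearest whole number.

2907 varves

Specimen A: correcting the raw count gives 11138 − 9 + 13 = 11142 true varves.
A: 6664.2 mm over 11142 years gives 6664.2 / 11142 ≈ 0.598 mm per year.
Specimen B: 1738.3 mm / 0.598 mm per year = 2906.86 years ≈ 2907 varves.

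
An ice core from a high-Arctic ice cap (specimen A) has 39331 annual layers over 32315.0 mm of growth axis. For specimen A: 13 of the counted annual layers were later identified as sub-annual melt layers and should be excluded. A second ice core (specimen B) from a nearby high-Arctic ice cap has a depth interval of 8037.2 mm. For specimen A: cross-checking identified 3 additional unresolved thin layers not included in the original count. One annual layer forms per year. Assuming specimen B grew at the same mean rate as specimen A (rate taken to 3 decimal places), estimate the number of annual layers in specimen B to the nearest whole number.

9778 annual layers

Specimen A: after corrections the count is 39331 − 13 + 3 = 39321 annual layers.
A: Mean rate = 32315.0 mm / 39321 years ≈ 0.822 mm per year.
For B, 8037.2 / 0.822 = 9777.62 years ≈ 9778 annual layers.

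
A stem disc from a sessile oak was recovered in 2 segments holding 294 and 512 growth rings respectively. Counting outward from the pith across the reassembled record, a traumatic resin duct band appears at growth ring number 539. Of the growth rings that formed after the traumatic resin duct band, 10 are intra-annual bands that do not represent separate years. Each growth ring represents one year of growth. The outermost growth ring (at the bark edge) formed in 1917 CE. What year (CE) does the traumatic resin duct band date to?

Total growth rings = 294 + 512 = 806.
806 − 539 = 267 growth rings lie beyond the traumatic resin duct band toward the bark edge.
Excluding 10 false growth rings: 267 − 10 = 257.
1917 − 257 = 1660 CE.

1660 CE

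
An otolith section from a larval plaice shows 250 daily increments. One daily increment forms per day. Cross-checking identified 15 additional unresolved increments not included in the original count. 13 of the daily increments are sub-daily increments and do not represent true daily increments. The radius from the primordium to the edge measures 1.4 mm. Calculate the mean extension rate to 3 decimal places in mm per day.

0.006 mm per day

After corrections the count is 250 − 13 + 15 = 252 daily increments.
Mean rate = 1.4 mm / 252 days ≈ 0.006 mm per day.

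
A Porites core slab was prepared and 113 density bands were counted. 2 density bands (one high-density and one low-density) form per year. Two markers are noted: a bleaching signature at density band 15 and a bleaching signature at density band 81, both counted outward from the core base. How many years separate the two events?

33 years

81 − 15 = 66 density bands lie between the two events.
Dividing by 2 density bands per year: 66 / 2 = 33 years.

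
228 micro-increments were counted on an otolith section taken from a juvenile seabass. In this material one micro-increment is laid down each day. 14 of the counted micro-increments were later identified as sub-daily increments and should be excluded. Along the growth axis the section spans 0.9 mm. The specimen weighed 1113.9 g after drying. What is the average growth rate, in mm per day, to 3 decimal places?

Adjusted count: 228 − 14 = 214 micro-increments.
Extension rate ≈ 0.9 / 214 = 0.004 mm per day.

0.004 mm per day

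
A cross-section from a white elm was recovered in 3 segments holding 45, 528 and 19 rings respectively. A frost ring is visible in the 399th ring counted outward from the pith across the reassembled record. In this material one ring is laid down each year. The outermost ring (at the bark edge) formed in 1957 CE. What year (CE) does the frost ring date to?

1764 CE

Total rings = 45 + 528 + 19 = 592.
Between ring 399 and the bark edge there are 592 − 399 = 193 rings.
The ring at the bark edge is 1957 CE, so the frost ring dates to 1957 − 193 = 1764 CE.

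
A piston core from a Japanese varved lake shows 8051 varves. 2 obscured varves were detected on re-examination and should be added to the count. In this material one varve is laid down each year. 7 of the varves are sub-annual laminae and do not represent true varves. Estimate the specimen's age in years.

8046 yr

True varve count = 8051 − 7 + 2 = 8046.
With a one-to-one varve periodicity this is 8046 years.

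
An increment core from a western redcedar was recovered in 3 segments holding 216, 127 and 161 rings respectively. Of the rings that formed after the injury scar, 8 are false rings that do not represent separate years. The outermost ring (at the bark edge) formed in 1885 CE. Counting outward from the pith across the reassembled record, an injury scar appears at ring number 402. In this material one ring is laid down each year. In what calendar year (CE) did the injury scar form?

1791 CE

Total rings = 216 + 127 + 161 = 504.
504 − 402 = 102 rings lie beyond the injury scar toward the bark edge.
Removing the 8 false rings leaves 102 − 8 = 94 true rings beyond the injury scar.
The ring at the bark edge is 1885 CE, so the injury scar dates to 1885 − 94 = 1791 CE.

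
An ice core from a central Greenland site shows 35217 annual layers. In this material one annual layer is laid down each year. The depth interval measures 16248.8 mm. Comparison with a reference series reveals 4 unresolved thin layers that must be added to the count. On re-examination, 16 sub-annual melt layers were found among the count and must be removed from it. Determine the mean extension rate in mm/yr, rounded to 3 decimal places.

0.462 mm/yr

After corrections the count is 35217 − 16 + 4 = 35205 annual layers.
Extension rate ≈ 16248.8 / 35205 = 0.462 mm/yr.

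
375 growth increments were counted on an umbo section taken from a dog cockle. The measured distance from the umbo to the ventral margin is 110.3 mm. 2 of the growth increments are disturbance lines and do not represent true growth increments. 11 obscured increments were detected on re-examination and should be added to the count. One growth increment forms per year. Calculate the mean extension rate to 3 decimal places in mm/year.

Adjusted count: 375 − 2 + 11 = 384 growth increments.
Extension rate ≈ 110.3 / 384 = 0.287 mm/year.

0.287 mm/year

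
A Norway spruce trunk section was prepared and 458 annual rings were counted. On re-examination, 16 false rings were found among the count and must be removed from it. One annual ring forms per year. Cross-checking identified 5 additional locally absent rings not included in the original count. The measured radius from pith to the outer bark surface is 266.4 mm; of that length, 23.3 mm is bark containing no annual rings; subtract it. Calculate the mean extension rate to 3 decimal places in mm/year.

0.544 mm/year

After corrections the count is 458 − 16 + 5 = 447 annual rings.
Removing the 23.3 mm offcut leaves 266.4 − 23.3 = 243.1 mm.
243.1 mm over 447 years gives 243.1 / 447 ≈ 0.544 mm/year.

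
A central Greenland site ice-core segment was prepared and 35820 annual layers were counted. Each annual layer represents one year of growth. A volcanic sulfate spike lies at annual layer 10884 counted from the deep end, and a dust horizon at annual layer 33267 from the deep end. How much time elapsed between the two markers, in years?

22383 years

Separation: 33267 − 10884 = 22383 annual layers.
At one annual layer per year, 22383 years elapsed between them.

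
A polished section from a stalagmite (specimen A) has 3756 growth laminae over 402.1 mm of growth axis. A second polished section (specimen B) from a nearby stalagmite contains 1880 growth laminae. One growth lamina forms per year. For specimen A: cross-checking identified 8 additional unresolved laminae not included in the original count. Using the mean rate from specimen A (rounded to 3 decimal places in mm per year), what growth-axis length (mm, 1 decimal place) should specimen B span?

201.2 mm

Specimen A: after corrections the count is 3756 + 8 = 3764 growth laminae.
A: 402.1 mm over 3764 years gives 402.1 / 3764 ≈ 0.107 mm/yr.
For B, 0.107 mm/year × 1880 years = 201.2 mm.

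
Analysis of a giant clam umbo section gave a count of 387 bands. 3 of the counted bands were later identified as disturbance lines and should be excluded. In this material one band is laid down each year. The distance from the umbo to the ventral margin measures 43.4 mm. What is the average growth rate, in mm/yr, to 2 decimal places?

0.11 mm/yr

Correcting the raw count gives 387 − 3 = 384 true bands.
Mean rate = 43.4 mm / 384 years ≈ 0.11 mm/yr.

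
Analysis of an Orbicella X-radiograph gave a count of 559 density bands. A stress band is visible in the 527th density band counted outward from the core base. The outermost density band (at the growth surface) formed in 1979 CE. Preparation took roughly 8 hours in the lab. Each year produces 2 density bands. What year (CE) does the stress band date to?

Between density band 527 and the growth surface there are 559 − 527 = 32 density bands.
With 2 density bands per year, 32 / 2 = 16 years.
The density band at the growth surface is 1979 CE, so the stress band dates to 1979 − 16 = 1963 CE.

1963 CE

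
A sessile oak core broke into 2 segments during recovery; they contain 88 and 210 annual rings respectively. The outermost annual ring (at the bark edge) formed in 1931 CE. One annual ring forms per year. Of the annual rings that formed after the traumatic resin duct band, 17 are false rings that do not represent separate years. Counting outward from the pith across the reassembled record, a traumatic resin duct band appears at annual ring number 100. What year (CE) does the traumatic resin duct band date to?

Total annual rings = 88 + 210 = 298.
The traumatic resin duct band sits at annual ring 100 from the pith, so 298 − 100 = 198 annual rings formed after it.
198 − 17 false = 181 true annual rings after the traumatic resin duct band.
1931 − 181 = 1750 CE.

1750 CE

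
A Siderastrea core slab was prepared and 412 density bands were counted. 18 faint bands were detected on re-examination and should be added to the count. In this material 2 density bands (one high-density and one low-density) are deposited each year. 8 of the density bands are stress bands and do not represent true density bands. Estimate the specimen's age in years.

211 years

True density band count = 412 − 8 + 18 = 422.
422 density bands at 2 per year is 422 / 2 = 211 years.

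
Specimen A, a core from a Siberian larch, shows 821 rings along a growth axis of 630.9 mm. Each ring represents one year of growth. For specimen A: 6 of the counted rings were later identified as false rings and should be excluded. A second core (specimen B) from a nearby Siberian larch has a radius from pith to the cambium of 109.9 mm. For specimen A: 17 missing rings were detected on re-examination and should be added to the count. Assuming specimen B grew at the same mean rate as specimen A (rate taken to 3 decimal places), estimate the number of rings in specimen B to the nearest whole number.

Specimen A: correcting the raw count gives 821 − 6 + 17 = 832 true rings.
A: Extension rate ≈ 630.9 / 832 = 0.758 mm/yr.
B spans 109.9 / 0.758 = 144.99 years ≈ 145 rings.

145 rings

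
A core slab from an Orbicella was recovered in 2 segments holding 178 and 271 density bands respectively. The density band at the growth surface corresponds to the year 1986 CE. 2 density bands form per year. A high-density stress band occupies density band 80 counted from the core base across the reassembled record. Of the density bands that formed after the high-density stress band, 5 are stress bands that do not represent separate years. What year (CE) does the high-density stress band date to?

1804 CE

Total density bands = 178 + 271 = 449.
449 − 80 = 369 density bands lie beyond the high-density stress band toward the growth surface.
Removing the 5 false density bands leaves 369 − 5 = 364 true density bands beyond the high-density stress band.
364 density bands at 2 per year is 364 / 2 = 182 years.
Counting back 182 years from 1986 CE places the high-density stress band in 1986 − 182 = 1804 CE.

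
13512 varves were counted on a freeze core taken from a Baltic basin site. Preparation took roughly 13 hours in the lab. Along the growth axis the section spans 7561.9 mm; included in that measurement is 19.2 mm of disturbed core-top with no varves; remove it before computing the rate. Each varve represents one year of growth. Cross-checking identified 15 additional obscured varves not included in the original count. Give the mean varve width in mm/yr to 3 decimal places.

After corrections the count is 13512 + 15 = 13527 varves.
The growth record spans 7561.9 − 19.2 = 7542.7 mm.
7542.7 mm over 13527 years gives 7542.7 / 13527 ≈ 0.558 mm/yr.

0.558 mm/yr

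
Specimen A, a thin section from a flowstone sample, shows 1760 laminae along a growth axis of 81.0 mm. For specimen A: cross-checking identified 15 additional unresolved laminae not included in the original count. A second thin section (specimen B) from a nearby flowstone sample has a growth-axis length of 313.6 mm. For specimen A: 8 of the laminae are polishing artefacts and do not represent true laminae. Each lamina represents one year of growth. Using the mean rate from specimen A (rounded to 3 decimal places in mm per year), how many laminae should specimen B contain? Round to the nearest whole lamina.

Specimen A: true lamina count = 1760 − 8 + 15 = 1767.
A: Mean rate = 81.0 mm / 1767 years ≈ 0.046 mm/year.
For B, 313.6 / 0.046 = 6817.39 years ≈ 6817 laminae.

6817 laminae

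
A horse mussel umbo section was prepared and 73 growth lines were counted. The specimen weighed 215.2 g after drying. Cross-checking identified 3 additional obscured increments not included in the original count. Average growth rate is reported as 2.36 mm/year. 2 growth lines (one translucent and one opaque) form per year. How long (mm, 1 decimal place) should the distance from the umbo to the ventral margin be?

89.7 mm

True growth line count = 73 + 3 = 76.
76 growth lines at 2 per year is 76 / 2 = 38 years.
Predicted length = 2.36 mm/year × 38 years = 89.7 mm.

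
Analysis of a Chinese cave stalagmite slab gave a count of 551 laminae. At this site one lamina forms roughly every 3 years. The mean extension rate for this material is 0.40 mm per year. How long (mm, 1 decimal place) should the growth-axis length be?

551 laminae at 3 years each span 551 × 3 = 1653 years.
1653 years at 0.40 mm/year gives 0.40 × 1653 = 661.2 mm.

661.2 mm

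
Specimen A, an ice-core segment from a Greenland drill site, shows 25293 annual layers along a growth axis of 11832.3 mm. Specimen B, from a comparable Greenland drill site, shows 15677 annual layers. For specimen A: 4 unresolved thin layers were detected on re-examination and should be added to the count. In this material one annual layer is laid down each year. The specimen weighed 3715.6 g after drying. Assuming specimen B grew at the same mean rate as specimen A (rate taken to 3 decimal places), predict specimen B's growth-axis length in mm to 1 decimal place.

Specimen A: correcting the raw count gives 25293 + 4 = 25297 true annual layers.
A: Mean rate = 11832.3 mm / 25297 years ≈ 0.468 mm per year.
B's length ≈ 0.468 × 15677 = 7336.8 mm.

7336.8 mm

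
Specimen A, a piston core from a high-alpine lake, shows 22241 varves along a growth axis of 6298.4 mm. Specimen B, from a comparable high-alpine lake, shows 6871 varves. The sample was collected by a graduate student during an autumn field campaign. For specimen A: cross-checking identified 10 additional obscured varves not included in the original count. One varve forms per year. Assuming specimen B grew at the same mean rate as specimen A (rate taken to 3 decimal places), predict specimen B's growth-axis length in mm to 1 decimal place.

1944.5 mm

Specimen A: correcting the raw count gives 22241 + 10 = 22251 true varves.
A: 6298.4 mm over 22251 years gives 6298.4 / 22251 ≈ 0.283 mm/yr.
For B, 0.283 mm/year × 6871 years = 1944.5 mm.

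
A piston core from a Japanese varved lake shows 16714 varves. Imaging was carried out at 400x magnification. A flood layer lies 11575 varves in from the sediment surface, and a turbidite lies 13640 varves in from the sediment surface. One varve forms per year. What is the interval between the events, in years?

13640 − 11575 = 2065 varves lie between the two events.
That is 2065 years at one varve per year.

2065 years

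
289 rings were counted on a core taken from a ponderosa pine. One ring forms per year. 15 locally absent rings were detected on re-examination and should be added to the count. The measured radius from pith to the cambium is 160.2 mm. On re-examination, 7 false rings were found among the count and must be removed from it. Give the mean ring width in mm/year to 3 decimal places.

Correcting the raw count gives 289 − 7 + 15 = 297 true rings.
Mean rate = 160.2 mm / 297 years ≈ 0.539 mm/year.

0.539 mm/year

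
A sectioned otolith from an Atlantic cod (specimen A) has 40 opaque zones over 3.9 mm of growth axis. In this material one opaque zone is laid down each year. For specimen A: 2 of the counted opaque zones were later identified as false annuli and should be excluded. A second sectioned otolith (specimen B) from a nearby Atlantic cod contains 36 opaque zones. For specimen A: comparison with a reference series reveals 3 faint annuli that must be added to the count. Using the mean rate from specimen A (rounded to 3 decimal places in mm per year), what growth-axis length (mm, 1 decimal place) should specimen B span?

Specimen A: true opaque zone count = 40 − 2 + 3 = 41.
A: Extension rate ≈ 3.9 / 41 = 0.095 mm/year.
For B, 0.095 mm/year × 36 years = 3.4 mm.

3.4 mm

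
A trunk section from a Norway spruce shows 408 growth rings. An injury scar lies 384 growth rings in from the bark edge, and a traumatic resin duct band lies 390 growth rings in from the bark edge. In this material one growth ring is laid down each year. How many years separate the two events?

Separation: 390 − 384 = 6 growth rings.
That is 6 years at one growth ring per year.

6 years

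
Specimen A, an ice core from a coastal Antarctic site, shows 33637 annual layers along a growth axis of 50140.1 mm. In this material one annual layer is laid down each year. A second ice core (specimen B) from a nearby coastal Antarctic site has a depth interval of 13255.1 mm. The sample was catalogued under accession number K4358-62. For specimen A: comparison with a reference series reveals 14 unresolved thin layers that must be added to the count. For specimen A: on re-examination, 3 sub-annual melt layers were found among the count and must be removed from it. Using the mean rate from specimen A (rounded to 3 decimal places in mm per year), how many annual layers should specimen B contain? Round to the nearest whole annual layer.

8896 annual layers

Specimen A: after corrections the count is 33637 − 3 + 14 = 33648 annual layers.
A: 50140.1 mm over 33648 years gives 50140.1 / 33648 ≈ 1.490 mm per year.
Specimen B: 13255.1 mm / 1.490 mm per year = 8896.04 years ≈ 8896 annual layers.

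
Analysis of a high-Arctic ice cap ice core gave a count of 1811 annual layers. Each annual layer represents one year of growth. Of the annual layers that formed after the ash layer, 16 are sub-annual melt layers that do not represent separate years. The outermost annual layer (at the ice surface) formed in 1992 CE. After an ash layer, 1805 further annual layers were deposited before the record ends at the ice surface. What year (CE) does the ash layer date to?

1805 annual layers post-date the ash layer.
Excluding 16 false annual layers: 1805 − 16 = 1789.
Counting back 1789 years from 1992 CE places the ash layer in 1992 − 1789 = 203 CE.

203 CE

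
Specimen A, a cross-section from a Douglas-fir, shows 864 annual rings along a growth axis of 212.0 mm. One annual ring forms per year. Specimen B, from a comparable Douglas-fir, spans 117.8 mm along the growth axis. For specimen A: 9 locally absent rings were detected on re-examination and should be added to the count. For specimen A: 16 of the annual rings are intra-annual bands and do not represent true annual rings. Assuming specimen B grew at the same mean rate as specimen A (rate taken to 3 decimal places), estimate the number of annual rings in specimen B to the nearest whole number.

Specimen A: after corrections the count is 864 − 16 + 9 = 857 annual rings.
A: Extension rate ≈ 212.0 / 857 = 0.247 mm per year.
Specimen B: 117.8 mm / 0.247 mm per year = 476.92 years ≈ 477 annual rings.

477 annual rings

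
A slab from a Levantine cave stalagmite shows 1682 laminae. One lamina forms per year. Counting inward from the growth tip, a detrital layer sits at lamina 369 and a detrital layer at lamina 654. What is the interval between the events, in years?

The two markers are separated by 654 − 369 = 285 laminae.
That is 285 years at one lamina per year.

285 years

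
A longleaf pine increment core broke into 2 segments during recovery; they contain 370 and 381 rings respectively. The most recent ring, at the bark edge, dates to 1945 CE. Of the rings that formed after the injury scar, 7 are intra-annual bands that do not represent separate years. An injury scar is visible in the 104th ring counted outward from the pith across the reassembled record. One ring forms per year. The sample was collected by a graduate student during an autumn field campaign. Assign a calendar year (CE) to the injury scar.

Total rings = 370 + 381 = 751.
The injury scar sits at ring 104 from the pith, so 751 − 104 = 647 rings formed after it.
647 − 7 false = 640 true rings after the injury scar.
Counting back 640 years from 1945 CE places the injury scar in 1945 − 640 = 1305 CE.

1305 CE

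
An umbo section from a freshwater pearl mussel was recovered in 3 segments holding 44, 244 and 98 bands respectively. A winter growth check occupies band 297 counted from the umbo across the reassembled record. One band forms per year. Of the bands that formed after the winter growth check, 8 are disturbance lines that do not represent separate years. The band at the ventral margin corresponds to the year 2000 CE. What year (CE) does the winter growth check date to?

Total bands = 44 + 244 + 98 = 386.
386 − 297 = 89 bands lie beyond the winter growth check toward the ventral margin.
Excluding 8 false bands: 89 − 8 = 81.
Counting back 81 years from 2000 CE places the winter growth check in 2000 − 81 = 1919 CE.

1919 CE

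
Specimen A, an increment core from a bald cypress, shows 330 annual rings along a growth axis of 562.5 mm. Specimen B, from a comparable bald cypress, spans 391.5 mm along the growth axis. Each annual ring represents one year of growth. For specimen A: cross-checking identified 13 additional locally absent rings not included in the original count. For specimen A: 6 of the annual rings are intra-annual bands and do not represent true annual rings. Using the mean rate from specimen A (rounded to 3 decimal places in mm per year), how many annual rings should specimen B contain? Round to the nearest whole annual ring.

235 annual rings

Specimen A: after corrections the count is 330 − 6 + 13 = 337 annual rings.
A: Mean rate = 562.5 mm / 337 years ≈ 1.669 mm/year.
B spans 391.5 / 1.669 = 234.57 years ≈ 235 annual rings.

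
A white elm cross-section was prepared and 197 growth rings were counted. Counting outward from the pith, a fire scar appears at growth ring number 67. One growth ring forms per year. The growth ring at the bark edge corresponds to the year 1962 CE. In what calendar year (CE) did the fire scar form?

Between growth ring 67 and the bark edge there are 197 − 67 = 130 growth rings.
The growth ring at the bark edge is 1962 CE, so the fire scar dates to 1962 − 130 = 1832 CE.

1832 CE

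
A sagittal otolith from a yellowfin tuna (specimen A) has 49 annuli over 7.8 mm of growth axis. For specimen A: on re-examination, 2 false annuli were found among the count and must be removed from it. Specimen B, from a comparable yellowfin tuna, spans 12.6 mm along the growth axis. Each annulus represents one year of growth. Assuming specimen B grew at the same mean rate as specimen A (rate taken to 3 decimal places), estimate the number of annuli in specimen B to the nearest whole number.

76 annuli

Specimen A: after corrections the count is 49 − 2 = 47 annuli.
A: 7.8 mm over 47 years gives 7.8 / 47 ≈ 0.166 mm/year.
Specimen B: 12.6 mm / 0.166 mm per year = 75.90 years ≈ 76 annuli.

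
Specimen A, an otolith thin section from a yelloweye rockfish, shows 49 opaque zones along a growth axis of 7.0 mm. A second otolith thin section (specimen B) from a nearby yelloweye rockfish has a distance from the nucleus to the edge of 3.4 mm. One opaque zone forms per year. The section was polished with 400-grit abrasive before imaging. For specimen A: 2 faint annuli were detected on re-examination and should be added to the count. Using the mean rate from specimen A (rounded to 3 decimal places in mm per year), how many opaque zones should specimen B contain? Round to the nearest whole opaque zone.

Specimen A: correcting the raw count gives 49 + 2 = 51 true opaque zones.
A: 7.0 mm over 51 years gives 7.0 / 51 ≈ 0.137 mm/yr.
B spans 3.4 / 0.137 = 24.82 years ≈ 25 opaque zones.

25 opaque zones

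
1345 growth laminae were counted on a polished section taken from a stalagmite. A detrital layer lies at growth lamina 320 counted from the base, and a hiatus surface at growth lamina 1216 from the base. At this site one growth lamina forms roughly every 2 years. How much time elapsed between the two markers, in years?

1216 − 320 = 896 growth laminae lie between the two events.
Multiplying by 2 years per growth lamina: 896 × 2 = 1792 years.

1792 yr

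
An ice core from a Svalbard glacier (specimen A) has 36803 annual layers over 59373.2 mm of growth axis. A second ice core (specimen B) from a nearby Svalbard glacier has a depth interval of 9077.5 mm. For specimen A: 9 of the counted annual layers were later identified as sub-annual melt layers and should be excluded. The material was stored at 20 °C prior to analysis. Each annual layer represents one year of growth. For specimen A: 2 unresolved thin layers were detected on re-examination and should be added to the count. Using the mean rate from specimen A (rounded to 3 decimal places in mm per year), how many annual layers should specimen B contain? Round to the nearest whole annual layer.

Specimen A: correcting the raw count gives 36803 − 9 + 2 = 36796 true annual layers.
A: Extension rate ≈ 59373.2 / 36796 = 1.614 mm per year.
Specimen B: 9077.5 mm / 1.614 mm per year = 5624.23 years ≈ 5624 annual layers.

5624 annual layers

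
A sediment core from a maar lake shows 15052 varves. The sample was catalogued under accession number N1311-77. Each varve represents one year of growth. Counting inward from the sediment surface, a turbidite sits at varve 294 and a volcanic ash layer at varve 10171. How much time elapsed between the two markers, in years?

9877 years

10171 − 294 = 9877 varves lie between the two events.
That is 9877 years at one varve per year.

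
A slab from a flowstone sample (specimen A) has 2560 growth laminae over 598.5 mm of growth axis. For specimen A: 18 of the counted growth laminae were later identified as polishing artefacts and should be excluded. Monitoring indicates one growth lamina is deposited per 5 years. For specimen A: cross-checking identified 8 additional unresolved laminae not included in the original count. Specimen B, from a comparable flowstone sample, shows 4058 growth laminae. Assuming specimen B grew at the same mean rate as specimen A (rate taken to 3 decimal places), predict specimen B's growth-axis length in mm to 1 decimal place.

953.6 mm

Specimen A: after corrections the count is 2560 − 18 + 8 = 2550 growth laminae.
Specimen A: multiplying by 5 years per growth lamina: 2550 × 5 = 12750 years.
A: 598.5 mm over 12750 years gives 598.5 / 12750 ≈ 0.047 mm/year.
Specimen B: at 5 years per growth lamina, 4058 × 5 = 20290 years. Length of B = 0.047 × 20290 = 953.6 mm.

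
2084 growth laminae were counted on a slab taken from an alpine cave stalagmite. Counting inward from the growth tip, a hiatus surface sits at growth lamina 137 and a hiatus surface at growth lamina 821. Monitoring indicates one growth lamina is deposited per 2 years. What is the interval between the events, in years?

821 − 137 = 684 growth laminae lie between the two events.
At 2 years per growth lamina, 684 × 2 = 1368 years.

1368 years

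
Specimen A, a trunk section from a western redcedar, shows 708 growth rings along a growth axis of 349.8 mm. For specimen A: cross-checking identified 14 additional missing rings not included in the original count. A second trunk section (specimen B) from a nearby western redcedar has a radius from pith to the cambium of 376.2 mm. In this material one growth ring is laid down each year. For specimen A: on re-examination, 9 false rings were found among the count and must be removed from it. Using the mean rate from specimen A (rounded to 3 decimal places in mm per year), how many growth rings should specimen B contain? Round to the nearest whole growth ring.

766 growth rings

Specimen A: correcting the raw count gives 708 − 9 + 14 = 713 true growth rings.
A: Mean rate = 349.8 mm / 713 years ≈ 0.491 mm per year.
B spans 376.2 / 0.491 = 766.19 years ≈ 766 growth rings.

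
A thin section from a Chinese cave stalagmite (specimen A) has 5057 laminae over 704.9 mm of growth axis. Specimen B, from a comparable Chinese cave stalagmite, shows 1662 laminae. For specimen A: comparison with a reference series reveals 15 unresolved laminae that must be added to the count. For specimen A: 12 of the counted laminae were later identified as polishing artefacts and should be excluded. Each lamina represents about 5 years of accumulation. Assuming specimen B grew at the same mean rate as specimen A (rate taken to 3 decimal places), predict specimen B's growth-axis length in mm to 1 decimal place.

232.7 mm

Specimen A: true lamina count = 5057 − 12 + 15 = 5060.
Specimen A: at 5 years per lamina, 5060 × 5 = 25300 years.
A: Extension rate ≈ 704.9 / 25300 = 0.028 mm/year.
Specimen B: 1662 laminae at 5 years each span 1662 × 5 = 8310 years. For B, 0.028 mm/year × 8310 years = 232.7 mm.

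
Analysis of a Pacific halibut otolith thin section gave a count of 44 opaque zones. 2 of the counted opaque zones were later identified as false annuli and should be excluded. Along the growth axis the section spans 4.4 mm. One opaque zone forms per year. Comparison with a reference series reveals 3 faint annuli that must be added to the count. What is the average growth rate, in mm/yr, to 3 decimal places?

0.098 mm/yr

Correcting the raw count gives 44 − 2 + 3 = 45 true opaque zones.
Extension rate ≈ 4.4 / 45 = 0.098 mm/yr.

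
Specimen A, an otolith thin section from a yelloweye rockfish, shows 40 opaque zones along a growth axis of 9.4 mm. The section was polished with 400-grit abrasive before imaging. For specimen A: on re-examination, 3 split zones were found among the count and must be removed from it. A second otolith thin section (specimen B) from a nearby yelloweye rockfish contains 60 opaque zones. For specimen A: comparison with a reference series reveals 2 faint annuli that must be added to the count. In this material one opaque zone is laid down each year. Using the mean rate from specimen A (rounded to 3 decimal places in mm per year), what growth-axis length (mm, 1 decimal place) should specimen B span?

Specimen A: true opaque zone count = 40 − 3 + 2 = 39.
A: Extension rate ≈ 9.4 / 39 = 0.241 mm per year.
For B, 0.241 mm/year × 60 years = 14.5 mm.

14.5 mm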